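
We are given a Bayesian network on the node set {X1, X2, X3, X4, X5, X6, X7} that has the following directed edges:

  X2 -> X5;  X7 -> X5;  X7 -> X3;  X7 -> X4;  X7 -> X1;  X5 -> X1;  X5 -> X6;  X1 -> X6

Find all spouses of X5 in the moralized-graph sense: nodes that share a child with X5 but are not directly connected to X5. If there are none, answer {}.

Children of X5: X1, X6.
  X1: X7
  X6: X1
Excluding nodes already adjacent to X5 (X1, X2, X6, X7), the co-parent-only contribution is {}.

{}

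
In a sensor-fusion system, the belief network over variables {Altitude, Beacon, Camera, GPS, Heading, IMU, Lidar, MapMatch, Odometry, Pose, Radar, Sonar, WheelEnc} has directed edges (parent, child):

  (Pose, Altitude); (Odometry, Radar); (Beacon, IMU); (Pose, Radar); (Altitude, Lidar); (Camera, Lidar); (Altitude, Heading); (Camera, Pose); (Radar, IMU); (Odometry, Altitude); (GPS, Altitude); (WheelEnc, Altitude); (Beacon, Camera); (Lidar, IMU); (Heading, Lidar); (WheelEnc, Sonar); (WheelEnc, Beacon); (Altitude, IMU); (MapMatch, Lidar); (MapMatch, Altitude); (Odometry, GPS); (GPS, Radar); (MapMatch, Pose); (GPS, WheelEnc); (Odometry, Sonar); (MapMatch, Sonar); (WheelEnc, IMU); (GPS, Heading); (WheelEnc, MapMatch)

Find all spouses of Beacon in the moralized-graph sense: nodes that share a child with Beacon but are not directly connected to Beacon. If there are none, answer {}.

{Altitude, Lidar, Radar}

Children of Beacon: Camera, IMU.
  Camera has no other parent.
  IMU's other parents are Altitude, Lidar, Radar, WheelEnc.
Excluding nodes already adjacent to Beacon (Camera, IMU, WheelEnc), the co-parent-only contribution is {Altitude, Lidar, Radar}.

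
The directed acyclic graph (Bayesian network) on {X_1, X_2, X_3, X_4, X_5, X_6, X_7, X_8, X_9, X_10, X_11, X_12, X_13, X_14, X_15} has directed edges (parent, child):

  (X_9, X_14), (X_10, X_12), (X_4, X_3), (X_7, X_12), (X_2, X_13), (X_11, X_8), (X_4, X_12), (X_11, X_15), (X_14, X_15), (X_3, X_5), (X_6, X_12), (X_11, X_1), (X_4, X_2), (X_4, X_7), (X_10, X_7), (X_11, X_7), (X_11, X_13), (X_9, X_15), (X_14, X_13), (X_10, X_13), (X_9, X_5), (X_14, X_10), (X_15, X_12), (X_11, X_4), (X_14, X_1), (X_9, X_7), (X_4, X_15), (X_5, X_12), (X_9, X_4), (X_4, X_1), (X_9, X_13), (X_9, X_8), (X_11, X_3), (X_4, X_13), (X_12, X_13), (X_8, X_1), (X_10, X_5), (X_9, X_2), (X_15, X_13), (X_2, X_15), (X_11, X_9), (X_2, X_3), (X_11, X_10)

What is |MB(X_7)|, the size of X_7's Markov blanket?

8

X_7 has parents X_4, X_9, X_10, X_11.
Children of X_7: X_12.
Parents of each child, excluding X_7:
  X_12 also has parents X_4, X_5, X_6, X_10, X_15.
MB(X_7) = {X_4, X_5, X_6, X_9, X_10, X_11, X_12, X_15}, which has 8 nodes.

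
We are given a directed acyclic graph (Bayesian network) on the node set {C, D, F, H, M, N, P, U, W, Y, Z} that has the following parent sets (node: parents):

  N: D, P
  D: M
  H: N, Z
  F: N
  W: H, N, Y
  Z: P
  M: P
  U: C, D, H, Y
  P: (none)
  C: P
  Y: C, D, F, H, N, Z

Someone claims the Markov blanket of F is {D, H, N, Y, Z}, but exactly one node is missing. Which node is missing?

Pa(F) = {N}.
Ch(F) = {Y}.
Co-parents of F (other parents of its children):
  parents(Y) \ {F} = {C, D, H, N, Z}.
MB(F) = {C, D, H, N, Y, Z}.
Comparing with the claimed set, C is missing.

C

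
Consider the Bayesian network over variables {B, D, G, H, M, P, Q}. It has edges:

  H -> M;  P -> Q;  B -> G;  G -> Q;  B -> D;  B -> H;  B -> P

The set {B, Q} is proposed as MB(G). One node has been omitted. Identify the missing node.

Recall MB(v) = parents ∪ children ∪ spouses, where spouses are the other parents of v's children.
Pa(G) = {B}.
G's children: Q.
For each child, the remaining parents (spouses of G):
  Q's other parent is P.
MB(G) = {B, P, Q}.
Comparing with the claimed set, P is missing.

P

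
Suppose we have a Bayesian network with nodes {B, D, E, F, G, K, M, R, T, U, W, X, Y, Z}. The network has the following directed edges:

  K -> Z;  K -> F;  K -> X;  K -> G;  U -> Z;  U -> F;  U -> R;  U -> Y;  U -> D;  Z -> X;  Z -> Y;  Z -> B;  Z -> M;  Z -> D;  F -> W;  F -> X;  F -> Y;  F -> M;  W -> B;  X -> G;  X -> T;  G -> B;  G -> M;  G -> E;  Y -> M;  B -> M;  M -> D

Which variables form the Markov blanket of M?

{B, D, F, G, U, Y, Z}

A node's Markov blanket = Pa ∪ Ch ∪ (parents of Ch other than the node itself).
Pa(M) = {B, F, G, Y, Z}.
Ch(M) = {D}.
Co-parents of M (other parents of its children):
  D's other parents are U, Z.
MB(M) = {B, D, F, G, U, Y, Z}.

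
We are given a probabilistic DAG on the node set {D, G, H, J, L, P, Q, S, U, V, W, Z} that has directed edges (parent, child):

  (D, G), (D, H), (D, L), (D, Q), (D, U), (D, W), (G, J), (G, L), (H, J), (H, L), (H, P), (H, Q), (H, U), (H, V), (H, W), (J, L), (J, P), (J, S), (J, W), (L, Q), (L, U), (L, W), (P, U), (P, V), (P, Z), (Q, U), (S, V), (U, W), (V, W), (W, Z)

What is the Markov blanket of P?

{D, H, J, L, Q, S, U, V, W, Z}

Parents of P: H, J.
P's children: U, V, Z.
Co-parents of P (other parents of its children):
  parents(U) \ {P} = {D, H, L, Q}.
  V also has parents H, S.
  Z also has parent W.
So the Markov blanket of P is {D, H, J, L, Q, S, U, V, W, Z}.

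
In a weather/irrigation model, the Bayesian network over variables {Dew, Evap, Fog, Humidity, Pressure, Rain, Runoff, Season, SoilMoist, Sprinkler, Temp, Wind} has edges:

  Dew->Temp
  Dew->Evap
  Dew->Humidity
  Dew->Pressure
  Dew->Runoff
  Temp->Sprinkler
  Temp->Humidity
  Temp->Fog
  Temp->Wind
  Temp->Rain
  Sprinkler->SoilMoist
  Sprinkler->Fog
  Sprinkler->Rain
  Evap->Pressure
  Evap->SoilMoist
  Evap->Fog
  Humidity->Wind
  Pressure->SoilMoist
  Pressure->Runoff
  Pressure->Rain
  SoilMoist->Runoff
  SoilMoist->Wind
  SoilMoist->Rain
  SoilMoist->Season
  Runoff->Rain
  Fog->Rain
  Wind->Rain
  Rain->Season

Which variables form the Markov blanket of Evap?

Pa(Evap) = {Dew}.
Ch(Evap) = {Fog, Pressure, SoilMoist}.
Parents of each child, excluding Evap:
  Pressure also has parent Dew.
  SoilMoist's other parents are Pressure, Sprinkler.
  Fog also has parents Sprinkler, Temp.
So the Markov blanket of Evap is {Dew, Fog, Pressure, SoilMoist, Sprinkler, Temp}.

{Dew, Fog, Pressure, SoilMoist, Sprinkler, Temp}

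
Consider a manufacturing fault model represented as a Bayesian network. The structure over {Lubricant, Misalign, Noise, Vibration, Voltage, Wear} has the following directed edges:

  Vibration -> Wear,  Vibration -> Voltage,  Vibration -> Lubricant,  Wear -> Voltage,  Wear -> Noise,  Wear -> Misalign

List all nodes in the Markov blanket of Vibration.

{Lubricant, Voltage, Wear}

By definition, MB(Vibration) is built from Vibration's parents, Vibration's children, and the co-parents of Vibration.
Parents of Vibration: none.
Children of Vibration: Lubricant, Voltage, Wear.
For each child, the remaining parents (spouses of Vibration):
  Wear: —
  Voltage: Wear
  Lubricant: —
MB(Vibration) = {Lubricant, Voltage, Wear}.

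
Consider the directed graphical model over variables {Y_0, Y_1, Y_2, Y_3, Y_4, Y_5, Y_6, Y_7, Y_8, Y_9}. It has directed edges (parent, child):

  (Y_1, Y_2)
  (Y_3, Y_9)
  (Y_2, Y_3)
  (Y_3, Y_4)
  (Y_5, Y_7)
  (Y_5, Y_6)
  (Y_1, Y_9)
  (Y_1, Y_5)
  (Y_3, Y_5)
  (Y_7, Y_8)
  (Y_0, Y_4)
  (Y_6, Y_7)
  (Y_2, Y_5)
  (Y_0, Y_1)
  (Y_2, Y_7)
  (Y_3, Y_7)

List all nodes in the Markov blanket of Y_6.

{Y_2, Y_3, Y_5, Y_7}

Y_6 has parent Y_5.
Children of Y_6: Y_7.
Co-parents of Y_6 (other parents of its children):
  Y_7: Y_2, Y_3, Y_5
So the Markov blanket of Y_6 is {Y_2, Y_3, Y_5, Y_7}.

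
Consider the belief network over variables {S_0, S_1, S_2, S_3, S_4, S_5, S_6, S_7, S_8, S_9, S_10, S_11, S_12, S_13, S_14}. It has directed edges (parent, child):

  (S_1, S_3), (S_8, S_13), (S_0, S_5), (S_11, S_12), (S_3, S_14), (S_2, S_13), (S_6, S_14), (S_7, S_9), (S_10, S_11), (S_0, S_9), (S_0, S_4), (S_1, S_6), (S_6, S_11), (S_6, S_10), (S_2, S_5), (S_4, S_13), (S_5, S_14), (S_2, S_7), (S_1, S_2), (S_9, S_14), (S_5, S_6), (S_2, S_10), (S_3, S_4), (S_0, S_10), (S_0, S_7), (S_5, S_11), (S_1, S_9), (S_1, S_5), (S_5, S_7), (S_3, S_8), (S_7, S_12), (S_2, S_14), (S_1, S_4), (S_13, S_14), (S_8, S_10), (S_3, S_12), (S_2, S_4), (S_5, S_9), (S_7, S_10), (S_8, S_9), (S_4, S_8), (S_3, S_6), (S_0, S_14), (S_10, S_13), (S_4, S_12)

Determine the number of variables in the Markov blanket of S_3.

The Markov blanket of a node is its parents, its children, and the other parents of its children.
Pa(S_3) = {S_1}.
Ch(S_3) = {S_4, S_6, S_8, S_12, S_14}.
For each child, the remaining parents (spouses of S_3):
  parents(S_4) \ {S_3} = {S_0, S_1, S_2}.
  S_6's other parents are S_1, S_5.
  parents(S_8) \ {S_3} = {S_4}.
  S_12's other parents are S_4, S_7, S_11.
  S_14's other parents are S_0, S_2, S_5, S_6, S_9, S_13.
MB(S_3) = {S_0, S_1, S_2, S_4, S_5, S_6, S_7, S_8, S_9, S_11, S_12, S_13, S_14}, which has 13 nodes.

13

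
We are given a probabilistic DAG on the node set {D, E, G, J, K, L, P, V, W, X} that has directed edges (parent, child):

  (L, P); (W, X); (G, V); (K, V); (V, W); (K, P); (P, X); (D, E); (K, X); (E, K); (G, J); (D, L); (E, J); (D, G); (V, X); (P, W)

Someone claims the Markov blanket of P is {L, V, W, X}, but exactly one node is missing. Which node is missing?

K

The Markov blanket of a node is its parents, its children, and the other parents of its children.
Ch(P) = {W, X}.
Parents of P: K, L.
Co-parents of P (other parents of its children):
  W also has parent V.
  parents(X) \ {P} = {K, V, W}.
MB(P) = {K, L, V, W, X}.
Comparing with the claimed set, K is missing.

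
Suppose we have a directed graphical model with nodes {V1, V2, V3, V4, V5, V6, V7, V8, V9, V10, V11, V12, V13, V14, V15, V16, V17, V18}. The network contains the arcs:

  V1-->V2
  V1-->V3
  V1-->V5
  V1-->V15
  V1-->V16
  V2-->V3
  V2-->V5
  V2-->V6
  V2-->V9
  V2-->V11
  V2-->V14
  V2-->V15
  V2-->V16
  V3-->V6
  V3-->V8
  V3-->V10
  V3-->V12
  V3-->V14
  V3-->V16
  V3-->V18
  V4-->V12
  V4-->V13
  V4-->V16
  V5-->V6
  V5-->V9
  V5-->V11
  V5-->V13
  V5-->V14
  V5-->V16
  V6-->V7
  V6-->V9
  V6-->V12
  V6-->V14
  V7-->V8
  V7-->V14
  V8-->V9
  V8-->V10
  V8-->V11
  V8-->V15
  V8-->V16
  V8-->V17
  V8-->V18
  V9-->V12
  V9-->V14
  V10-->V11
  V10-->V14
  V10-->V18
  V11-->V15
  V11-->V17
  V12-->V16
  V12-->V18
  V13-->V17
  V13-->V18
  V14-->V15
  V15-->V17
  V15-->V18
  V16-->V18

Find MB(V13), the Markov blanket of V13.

{V3, V4, V5, V8, V10, V11, V12, V15, V16, V17, V18}

V13 has children V17, V18.
Parents of V13: V4, V5.
Parents of each child, excluding V13:
  V17: V8, V11, V15
  V18: V3, V8, V10, V12, V15, V16
Union: {V4, V5} ∪ {V17, V18} ∪ {V3, V8, V10, V11, V12, V15, V16} = {V3, V4, V5, V8, V10, V11, V12, V15, V16, V17, V18}.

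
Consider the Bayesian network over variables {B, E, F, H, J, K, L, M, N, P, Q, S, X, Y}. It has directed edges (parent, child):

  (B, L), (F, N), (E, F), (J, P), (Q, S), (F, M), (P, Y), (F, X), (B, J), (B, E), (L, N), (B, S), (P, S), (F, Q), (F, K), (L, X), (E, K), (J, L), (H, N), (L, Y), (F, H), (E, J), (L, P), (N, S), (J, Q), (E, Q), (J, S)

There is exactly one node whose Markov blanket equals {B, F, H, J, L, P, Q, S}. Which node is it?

The target node must have every member of {B, F, H, J, L, P, Q, S} as a parent, child, or co-parent, and no others.
Parents of N: F, H, L; children: S; co-parents: B, J, P, Q.
These exactly cover the given set, so the node is N.

N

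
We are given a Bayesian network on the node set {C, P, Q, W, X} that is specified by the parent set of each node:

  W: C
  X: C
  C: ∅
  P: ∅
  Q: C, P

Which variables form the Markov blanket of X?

{C}

Children of X: none.
Parents of X: C.
X has no children, so there are no co-parents.
So the Markov blanket of X is {C}.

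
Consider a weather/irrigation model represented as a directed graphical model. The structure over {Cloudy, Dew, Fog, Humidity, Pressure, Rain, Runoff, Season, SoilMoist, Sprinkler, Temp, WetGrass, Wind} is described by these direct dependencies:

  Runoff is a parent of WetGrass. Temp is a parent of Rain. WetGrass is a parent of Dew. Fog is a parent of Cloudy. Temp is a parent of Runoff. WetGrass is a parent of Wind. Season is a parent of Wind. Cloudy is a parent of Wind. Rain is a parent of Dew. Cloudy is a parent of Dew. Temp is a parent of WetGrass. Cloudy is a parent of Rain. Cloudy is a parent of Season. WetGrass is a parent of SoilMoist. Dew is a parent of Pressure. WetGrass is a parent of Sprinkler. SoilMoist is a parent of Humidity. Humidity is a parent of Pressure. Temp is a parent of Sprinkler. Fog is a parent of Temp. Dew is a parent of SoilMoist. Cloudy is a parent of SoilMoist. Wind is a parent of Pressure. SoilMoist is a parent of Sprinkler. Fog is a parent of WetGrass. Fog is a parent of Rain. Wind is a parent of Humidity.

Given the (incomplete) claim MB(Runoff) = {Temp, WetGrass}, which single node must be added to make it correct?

Fog

By definition, MB(Runoff) is built from Runoff's parents, Runoff's children, and the co-parents of Runoff.
Parents of Runoff: Temp.
Runoff's children: WetGrass.
Other parents of Runoff's children:
  WetGrass: Fog, Temp
MB(Runoff) = {Fog, Temp, WetGrass}.
Comparing with the claimed set, Fog is missing.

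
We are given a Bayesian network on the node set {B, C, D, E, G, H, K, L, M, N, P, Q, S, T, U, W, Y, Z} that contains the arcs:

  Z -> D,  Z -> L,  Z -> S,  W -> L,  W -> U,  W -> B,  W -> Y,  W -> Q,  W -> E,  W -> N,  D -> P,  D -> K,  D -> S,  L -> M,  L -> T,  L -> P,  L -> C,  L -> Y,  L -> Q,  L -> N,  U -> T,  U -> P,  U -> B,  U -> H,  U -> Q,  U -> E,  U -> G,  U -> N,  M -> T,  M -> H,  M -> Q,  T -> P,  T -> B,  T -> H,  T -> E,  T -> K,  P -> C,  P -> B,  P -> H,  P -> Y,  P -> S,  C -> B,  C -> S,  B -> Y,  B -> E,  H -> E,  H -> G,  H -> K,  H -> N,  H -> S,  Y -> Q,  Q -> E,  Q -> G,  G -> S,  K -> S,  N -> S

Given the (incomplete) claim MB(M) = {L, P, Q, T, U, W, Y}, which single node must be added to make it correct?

H

M's parents: L.
Ch(M) = {H, Q, T}.
Other parents of M's children:
  T's other parents are L, U.
  H's other parents are P, T, U.
  parents(Q) \ {M} = {L, U, W, Y}.
MB(M) = {H, L, P, Q, T, U, W, Y}.
Comparing with the claimed set, H is missing.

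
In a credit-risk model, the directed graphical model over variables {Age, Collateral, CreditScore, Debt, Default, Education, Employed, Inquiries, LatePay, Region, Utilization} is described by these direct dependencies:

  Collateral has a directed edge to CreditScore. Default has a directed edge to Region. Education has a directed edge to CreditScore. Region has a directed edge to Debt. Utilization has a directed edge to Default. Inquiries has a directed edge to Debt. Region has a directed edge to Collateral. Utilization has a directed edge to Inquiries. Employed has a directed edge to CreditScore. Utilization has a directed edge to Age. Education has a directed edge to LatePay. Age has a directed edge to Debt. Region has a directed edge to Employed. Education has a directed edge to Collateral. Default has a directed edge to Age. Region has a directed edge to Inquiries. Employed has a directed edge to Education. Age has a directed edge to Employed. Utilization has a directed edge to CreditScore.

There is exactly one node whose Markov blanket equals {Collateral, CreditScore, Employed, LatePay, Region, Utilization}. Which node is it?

The target node must have every member of {Collateral, CreditScore, Employed, LatePay, Region, Utilization} as a parent, child, or co-parent, and no others.
Parents of Education: Employed; children: Collateral, CreditScore, LatePay; co-parents: Collateral, Employed, Region, Utilization.
These exactly cover the given set, so the node is Education.

Education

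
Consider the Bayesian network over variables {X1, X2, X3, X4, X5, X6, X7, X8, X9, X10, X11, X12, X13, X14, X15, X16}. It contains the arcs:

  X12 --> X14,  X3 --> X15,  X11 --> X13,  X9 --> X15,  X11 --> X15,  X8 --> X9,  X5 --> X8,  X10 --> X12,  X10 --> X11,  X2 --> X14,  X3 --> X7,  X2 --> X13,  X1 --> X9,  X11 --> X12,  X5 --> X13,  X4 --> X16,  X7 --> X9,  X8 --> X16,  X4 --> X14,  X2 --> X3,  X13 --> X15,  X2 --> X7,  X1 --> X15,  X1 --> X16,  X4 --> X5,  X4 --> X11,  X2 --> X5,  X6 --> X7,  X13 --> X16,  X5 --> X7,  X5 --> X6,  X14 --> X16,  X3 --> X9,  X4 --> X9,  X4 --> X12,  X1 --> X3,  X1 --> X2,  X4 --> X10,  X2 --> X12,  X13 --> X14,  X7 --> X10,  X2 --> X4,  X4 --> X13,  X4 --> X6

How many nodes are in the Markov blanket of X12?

6

X12 has parents X2, X4, X10, X11.
X12 has child X14.
Parents of each child, excluding X12:
  X14: X2, X4, X13
MB(X12) = {X2, X4, X10, X11, X13, X14}, which has 6 nodes.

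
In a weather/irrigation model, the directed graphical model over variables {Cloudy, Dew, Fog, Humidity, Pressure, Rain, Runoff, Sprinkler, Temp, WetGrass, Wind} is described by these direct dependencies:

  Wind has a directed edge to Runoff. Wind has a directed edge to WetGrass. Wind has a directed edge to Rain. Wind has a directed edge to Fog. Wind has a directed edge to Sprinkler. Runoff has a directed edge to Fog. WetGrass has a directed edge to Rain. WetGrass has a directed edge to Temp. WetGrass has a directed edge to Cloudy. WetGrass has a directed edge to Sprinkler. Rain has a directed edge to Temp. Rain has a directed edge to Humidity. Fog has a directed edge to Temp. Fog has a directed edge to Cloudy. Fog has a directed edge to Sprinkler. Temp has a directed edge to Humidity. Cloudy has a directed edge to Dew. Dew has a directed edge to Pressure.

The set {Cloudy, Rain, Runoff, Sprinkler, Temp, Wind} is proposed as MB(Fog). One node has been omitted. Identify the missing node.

WetGrass

The Markov blanket of a node is its parents, its children, and the other parents of its children.
Fog has parents Runoff, Wind.
Fog's children: Cloudy, Sprinkler, Temp.
For each child, the remaining parents (spouses of Fog):
  Temp: Rain, WetGrass
  Cloudy: WetGrass
  Sprinkler: WetGrass, Wind
MB(Fog) = {Cloudy, Rain, Runoff, Sprinkler, Temp, WetGrass, Wind}.
Comparing with the claimed set, WetGrass is missing.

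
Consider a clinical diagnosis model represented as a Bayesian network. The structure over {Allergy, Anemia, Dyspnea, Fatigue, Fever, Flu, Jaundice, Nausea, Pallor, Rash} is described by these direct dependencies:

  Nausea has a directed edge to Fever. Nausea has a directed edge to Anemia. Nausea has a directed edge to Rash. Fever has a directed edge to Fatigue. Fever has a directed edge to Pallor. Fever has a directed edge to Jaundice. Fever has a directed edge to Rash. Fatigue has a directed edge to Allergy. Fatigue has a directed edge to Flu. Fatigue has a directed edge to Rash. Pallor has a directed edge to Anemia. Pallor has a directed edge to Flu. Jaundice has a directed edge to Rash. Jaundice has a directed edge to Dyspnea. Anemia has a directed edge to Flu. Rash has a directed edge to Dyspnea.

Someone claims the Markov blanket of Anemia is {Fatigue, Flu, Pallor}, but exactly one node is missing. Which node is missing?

Nausea

A node's Markov blanket = Pa ∪ Ch ∪ (parents of Ch other than the node itself).
Children of Anemia: Flu.
Anemia's parents: Nausea, Pallor.
Co-parents of Anemia (other parents of its children):
  Flu: Fatigue, Pallor
MB(Anemia) = {Fatigue, Flu, Nausea, Pallor}.
Comparing with the claimed set, Nausea is missing.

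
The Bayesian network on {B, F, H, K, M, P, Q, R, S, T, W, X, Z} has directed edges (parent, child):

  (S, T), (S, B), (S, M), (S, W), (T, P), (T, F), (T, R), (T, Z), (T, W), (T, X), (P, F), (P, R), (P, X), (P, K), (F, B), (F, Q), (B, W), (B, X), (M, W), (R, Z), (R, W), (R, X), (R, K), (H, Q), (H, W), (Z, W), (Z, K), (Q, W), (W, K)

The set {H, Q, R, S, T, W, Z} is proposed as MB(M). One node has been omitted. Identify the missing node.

B

M's parents: S.
M has child W.
Co-parents of M (other parents of its children):
  W's other parents are B, H, Q, R, S, T, Z.
MB(M) = {B, H, Q, R, S, T, W, Z}.
Comparing with the claimed set, B is missing.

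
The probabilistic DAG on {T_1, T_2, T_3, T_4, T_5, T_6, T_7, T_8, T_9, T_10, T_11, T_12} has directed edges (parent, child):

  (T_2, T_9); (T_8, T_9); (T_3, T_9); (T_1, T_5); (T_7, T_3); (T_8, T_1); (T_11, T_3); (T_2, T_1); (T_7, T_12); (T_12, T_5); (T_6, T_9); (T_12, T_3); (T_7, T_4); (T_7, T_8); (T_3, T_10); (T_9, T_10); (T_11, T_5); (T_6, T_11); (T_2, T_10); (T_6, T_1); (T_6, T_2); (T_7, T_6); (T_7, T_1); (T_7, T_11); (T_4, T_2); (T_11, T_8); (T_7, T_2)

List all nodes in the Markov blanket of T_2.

The Markov blanket of a node is its parents, its children, and the other parents of its children.
Pa(T_2) = {T_4, T_6, T_7}.
Ch(T_2) = {T_1, T_9, T_10}.
For each child, the remaining parents (spouses of T_2):
  T_1 also has parents T_6, T_7, T_8.
  parents(T_9) \ {T_2} = {T_3, T_6, T_8}.
  parents(T_10) \ {T_2} = {T_3, T_9}.
So the Markov blanket of T_2 is {T_1, T_3, T_4, T_6, T_7, T_8, T_9, T_10}.

{T_1, T_3, T_4, T_6, T_7, T_8, T_9, T_10}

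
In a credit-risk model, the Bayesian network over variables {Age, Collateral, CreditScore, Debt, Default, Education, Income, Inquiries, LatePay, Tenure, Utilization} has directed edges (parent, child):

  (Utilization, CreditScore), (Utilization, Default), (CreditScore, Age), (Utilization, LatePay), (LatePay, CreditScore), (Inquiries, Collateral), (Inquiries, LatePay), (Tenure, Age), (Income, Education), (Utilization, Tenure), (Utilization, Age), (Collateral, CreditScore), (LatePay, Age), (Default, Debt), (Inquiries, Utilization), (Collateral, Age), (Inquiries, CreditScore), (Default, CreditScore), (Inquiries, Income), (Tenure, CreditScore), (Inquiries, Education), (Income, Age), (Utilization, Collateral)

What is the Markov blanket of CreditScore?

{Age, Collateral, Default, Income, Inquiries, LatePay, Tenure, Utilization}

CreditScore has child Age.
CreditScore has parents Collateral, Default, Inquiries, LatePay, Tenure, Utilization.
Parents of each child, excluding CreditScore:
  Age: Collateral, Income, LatePay, Tenure, Utilization
Union: {Collateral, Default, Inquiries, LatePay, Tenure, Utilization} ∪ {Age} ∪ {Collateral, Income, LatePay, Tenure, Utilization} = {Age, Collateral, Default, Income, Inquiries, LatePay, Tenure, Utilization}.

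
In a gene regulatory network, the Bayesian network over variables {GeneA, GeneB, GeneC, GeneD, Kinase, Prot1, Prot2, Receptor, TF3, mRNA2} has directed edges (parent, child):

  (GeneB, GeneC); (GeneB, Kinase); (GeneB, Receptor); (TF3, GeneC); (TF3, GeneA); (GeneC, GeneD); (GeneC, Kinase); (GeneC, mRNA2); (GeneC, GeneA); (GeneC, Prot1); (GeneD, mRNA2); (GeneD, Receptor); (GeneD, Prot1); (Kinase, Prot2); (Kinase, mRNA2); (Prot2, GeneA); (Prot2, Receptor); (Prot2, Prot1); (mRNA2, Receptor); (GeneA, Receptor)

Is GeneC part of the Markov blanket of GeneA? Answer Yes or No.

Yes

GeneC is a parent of GeneA.
So GeneC ∈ MB(GeneA).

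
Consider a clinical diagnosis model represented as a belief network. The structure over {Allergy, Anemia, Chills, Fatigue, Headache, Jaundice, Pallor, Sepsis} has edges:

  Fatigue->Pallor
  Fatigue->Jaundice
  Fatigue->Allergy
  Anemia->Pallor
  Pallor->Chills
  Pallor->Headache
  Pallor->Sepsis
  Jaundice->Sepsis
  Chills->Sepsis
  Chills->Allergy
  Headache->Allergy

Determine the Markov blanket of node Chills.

Chills has parent Pallor.
Chills's children: Allergy, Sepsis.
Co-parents of Chills (other parents of its children):
  Sepsis: Jaundice, Pallor
  Allergy: Fatigue, Headache
So the Markov blanket of Chills is {Allergy, Fatigue, Headache, Jaundice, Pallor, Sepsis}.

{Allergy, Fatigue, Headache, Jaundice, Pallor, Sepsis}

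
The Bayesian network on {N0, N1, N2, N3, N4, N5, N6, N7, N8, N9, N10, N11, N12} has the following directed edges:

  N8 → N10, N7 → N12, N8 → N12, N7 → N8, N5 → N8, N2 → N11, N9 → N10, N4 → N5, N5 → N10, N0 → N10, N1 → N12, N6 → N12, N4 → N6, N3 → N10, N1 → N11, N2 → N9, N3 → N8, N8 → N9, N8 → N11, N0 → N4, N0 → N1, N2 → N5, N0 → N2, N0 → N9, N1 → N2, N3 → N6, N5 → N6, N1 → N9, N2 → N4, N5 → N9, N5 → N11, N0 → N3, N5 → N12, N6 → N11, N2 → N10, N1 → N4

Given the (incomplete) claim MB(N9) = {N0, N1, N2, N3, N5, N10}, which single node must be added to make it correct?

N9 has child N10.
Pa(N9) = {N0, N1, N2, N5, N8}.
Parents of each child, excluding N9:
  N10's other parents are N0, N2, N3, N5, N8.
MB(N9) = {N0, N1, N2, N3, N5, N8, N10}.
Comparing with the claimed set, N8 is missing.

N8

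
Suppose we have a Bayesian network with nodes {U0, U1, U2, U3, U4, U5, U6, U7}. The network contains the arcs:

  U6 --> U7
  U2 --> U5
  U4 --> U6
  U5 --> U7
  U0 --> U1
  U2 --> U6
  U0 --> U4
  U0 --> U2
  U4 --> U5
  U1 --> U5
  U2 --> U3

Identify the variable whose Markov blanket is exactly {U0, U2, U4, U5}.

U1

The target node must have every member of {U0, U2, U4, U5} as a parent, child, or co-parent, and no others.
Parents of U1: U0; children: U5; co-parents: U2, U4.
These exactly cover the given set, so the node is U1.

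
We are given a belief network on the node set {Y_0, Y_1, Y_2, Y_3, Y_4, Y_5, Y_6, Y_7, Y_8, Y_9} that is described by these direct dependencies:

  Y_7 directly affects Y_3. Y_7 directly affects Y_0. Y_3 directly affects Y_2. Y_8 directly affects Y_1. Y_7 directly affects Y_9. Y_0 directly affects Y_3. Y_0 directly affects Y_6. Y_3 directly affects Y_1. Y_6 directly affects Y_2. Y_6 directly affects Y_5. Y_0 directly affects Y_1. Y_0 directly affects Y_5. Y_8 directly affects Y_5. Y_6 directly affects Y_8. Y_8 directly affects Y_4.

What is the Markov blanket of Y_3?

The Markov blanket of a node is its parents, its children, and the other parents of its children.
Y_3 has parents Y_0, Y_7.
Ch(Y_3) = {Y_1, Y_2}.
Other parents of Y_3's children:
  Y_1: Y_0, Y_8
  Y_2: Y_6
MB(Y_3) = {Y_0, Y_1, Y_2, Y_6, Y_7, Y_8}.

{Y_0, Y_1, Y_2, Y_6, Y_7, Y_8}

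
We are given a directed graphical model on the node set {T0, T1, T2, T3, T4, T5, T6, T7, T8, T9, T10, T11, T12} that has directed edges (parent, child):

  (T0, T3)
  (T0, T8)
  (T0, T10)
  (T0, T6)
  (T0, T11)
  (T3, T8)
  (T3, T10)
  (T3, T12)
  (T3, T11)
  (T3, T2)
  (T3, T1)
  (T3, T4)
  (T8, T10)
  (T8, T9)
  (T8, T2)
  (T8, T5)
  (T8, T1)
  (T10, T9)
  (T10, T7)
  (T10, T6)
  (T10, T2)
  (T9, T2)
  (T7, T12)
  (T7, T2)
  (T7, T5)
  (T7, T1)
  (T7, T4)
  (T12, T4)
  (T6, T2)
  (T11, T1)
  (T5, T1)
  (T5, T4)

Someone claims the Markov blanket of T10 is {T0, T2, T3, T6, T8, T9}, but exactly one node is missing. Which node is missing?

T10's children: T2, T6, T7, T9.
T10's parents: T0, T3, T8.
For each child, the remaining parents (spouses of T10):
  T9's other parent is T8.
  T7: no additional parents.
  T6's other parent is T0.
  T2 also has parents T3, T6, T7, T8, T9.
MB(T10) = {T0, T2, T3, T6, T7, T8, T9}.
Comparing with the claimed set, T7 is missing.

T7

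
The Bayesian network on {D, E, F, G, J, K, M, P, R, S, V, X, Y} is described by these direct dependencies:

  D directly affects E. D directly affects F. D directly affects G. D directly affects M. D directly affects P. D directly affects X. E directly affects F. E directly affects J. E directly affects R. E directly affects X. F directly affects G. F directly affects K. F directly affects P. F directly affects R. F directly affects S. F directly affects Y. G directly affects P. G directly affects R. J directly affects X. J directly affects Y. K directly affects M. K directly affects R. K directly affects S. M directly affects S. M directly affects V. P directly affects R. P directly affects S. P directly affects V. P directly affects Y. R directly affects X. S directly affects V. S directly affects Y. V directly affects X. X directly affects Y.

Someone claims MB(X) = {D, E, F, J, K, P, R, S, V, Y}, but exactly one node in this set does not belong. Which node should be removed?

By definition, MB(X) is built from X's parents, X's children, and the co-parents of X.
X has parents D, E, J, R, V.
Children of X: Y.
Co-parents of X (other parents of its children):
  Y: F, J, P, S
MB(X) = {D, E, F, J, P, R, S, V, Y}.
K is neither a parent, child, nor co-parent of X, so it does not belong.

K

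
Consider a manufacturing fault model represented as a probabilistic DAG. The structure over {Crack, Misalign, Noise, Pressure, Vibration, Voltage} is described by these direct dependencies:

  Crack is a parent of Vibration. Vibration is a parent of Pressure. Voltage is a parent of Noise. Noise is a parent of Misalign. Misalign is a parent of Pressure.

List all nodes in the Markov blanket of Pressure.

{Misalign, Vibration}

Parents of Pressure: Misalign, Vibration.
Pressure's children: none.
Pressure has no children, so there are no co-parents.
MB(Pressure) = {Misalign, Vibration}.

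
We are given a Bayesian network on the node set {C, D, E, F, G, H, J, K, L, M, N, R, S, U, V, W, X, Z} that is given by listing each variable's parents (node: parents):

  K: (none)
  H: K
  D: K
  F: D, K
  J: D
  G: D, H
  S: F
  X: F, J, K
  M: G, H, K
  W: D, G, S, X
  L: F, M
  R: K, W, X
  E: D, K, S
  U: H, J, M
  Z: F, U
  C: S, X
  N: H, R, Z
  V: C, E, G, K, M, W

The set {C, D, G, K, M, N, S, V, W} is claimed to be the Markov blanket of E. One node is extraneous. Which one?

By definition, MB(E) is built from E's parents, E's children, and the co-parents of E.
E has parents D, K, S.
E has child V.
Co-parents of E (other parents of its children):
  V's other parents are C, G, K, M, W.
MB(E) = {C, D, G, K, M, S, V, W}.
N is neither a parent, child, nor co-parent of E, so it does not belong.

N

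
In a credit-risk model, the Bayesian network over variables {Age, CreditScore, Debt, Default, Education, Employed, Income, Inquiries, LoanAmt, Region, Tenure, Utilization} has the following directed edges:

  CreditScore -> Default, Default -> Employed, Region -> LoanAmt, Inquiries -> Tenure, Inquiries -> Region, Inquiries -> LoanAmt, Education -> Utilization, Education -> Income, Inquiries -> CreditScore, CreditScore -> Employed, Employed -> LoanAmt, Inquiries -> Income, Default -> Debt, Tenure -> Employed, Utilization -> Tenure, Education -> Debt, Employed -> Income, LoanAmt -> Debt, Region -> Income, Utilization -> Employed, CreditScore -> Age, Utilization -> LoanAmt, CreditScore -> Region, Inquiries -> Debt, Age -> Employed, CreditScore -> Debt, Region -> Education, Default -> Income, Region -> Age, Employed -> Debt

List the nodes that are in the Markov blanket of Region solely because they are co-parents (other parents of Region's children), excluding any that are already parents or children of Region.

{Default, Employed, Utilization}

Children of Region: Age, Education, Income, LoanAmt.
  Education: —
  Age: CreditScore
  LoanAmt: Employed, Inquiries, Utilization
  Income: Default, Education, Employed, Inquiries
Excluding nodes already adjacent to Region (Age, CreditScore, Education, Income, Inquiries, LoanAmt), the co-parent-only contribution is {Default, Employed, Utilization}.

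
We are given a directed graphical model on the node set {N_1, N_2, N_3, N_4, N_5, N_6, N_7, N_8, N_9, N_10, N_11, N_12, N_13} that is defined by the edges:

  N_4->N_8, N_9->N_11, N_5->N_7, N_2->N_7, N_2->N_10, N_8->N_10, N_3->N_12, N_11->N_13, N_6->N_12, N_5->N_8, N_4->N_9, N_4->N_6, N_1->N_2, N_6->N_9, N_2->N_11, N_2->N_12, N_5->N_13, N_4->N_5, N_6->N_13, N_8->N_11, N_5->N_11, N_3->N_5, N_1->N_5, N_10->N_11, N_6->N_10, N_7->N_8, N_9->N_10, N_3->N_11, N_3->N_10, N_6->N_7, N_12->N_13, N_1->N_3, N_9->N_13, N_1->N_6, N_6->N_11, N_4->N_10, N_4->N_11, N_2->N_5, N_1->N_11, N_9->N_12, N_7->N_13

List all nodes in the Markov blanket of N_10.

{N_1, N_2, N_3, N_4, N_5, N_6, N_8, N_9, N_11}

Recall MB(v) = parents ∪ children ∪ spouses, where spouses are the other parents of v's children.
Pa(N_10) = {N_2, N_3, N_4, N_6, N_8, N_9}.
Ch(N_10) = {N_11}.
Co-parents of N_10 (other parents of its children):
  N_11's other parents are N_1, N_2, N_3, N_4, N_5, N_6, N_8, N_9.
Union: {N_2, N_3, N_4, N_6, N_8, N_9} ∪ {N_11} ∪ {N_1, N_2, N_3, N_4, N_5, N_6, N_8, N_9} = {N_1, N_2, N_3, N_4, N_5, N_6, N_8, N_9, N_11}.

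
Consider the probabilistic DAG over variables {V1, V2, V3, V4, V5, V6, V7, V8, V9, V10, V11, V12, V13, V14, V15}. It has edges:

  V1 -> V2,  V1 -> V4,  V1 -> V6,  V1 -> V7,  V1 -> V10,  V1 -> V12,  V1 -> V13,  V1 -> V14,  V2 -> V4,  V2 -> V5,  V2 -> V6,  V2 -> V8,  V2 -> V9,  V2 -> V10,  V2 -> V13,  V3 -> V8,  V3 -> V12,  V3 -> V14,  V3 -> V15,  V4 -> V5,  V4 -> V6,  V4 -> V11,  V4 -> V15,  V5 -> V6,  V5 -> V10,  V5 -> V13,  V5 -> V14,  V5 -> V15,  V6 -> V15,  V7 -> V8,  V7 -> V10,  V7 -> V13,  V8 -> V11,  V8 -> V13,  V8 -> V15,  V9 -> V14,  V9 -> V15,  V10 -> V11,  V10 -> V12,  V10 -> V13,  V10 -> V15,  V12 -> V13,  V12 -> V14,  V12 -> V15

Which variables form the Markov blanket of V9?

{V1, V2, V3, V4, V5, V6, V8, V10, V12, V14, V15}

Recall MB(v) = parents ∪ children ∪ spouses, where spouses are the other parents of v's children.
Parents of V9: V2.
Ch(V9) = {V14, V15}.
Co-parents of V9 (other parents of its children):
  parents(V14) \ {V9} = {V1, V3, V5, V12}.
  V15's other parents are V3, V4, V5, V6, V8, V10, V12.
Taking the union gives {V1, V2, V3, V4, V5, V6, V8, V10, V12, V14, V15}.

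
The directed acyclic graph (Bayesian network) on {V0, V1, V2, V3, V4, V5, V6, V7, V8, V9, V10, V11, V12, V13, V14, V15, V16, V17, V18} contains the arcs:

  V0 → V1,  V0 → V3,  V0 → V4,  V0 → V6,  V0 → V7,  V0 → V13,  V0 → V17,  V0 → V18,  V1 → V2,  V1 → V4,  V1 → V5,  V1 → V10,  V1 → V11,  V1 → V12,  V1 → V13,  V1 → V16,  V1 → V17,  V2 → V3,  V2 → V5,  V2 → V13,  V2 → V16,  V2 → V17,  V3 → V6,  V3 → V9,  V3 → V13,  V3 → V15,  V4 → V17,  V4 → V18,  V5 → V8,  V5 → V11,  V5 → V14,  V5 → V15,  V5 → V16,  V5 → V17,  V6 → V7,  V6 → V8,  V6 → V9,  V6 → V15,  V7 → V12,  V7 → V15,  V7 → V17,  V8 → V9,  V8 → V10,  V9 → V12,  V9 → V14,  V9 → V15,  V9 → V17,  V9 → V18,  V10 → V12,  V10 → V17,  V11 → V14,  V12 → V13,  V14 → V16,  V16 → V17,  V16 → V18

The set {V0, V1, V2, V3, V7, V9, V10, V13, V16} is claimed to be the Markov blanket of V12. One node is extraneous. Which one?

V12's parents: V1, V7, V9, V10.
Children of V12: V13.
Parents of each child, excluding V12:
  parents(V13) \ {V12} = {V0, V1, V2, V3}.
MB(V12) = {V0, V1, V2, V3, V7, V9, V10, V13}.
V16 is neither a parent, child, nor co-parent of V12, so it does not belong.

V16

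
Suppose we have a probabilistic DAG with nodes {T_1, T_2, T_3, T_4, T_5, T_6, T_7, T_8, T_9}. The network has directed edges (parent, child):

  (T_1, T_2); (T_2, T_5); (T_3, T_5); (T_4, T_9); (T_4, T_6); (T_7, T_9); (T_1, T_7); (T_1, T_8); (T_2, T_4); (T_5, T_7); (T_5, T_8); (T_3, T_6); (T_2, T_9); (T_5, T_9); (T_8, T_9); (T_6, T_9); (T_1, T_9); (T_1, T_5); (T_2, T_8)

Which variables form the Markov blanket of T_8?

{T_1, T_2, T_4, T_5, T_6, T_7, T_9}

Recall MB(v) = parents ∪ children ∪ spouses, where spouses are the other parents of v's children.
Children of T_8: T_9.
Pa(T_8) = {T_1, T_2, T_5}.
Parents of each child, excluding T_8:
  T_9's other parents are T_1, T_2, T_4, T_5, T_6, T_7.
Union: {T_1, T_2, T_5} ∪ {T_9} ∪ {T_1, T_2, T_4, T_5, T_6, T_7} = {T_1, T_2, T_4, T_5, T_6, T_7, T_9}.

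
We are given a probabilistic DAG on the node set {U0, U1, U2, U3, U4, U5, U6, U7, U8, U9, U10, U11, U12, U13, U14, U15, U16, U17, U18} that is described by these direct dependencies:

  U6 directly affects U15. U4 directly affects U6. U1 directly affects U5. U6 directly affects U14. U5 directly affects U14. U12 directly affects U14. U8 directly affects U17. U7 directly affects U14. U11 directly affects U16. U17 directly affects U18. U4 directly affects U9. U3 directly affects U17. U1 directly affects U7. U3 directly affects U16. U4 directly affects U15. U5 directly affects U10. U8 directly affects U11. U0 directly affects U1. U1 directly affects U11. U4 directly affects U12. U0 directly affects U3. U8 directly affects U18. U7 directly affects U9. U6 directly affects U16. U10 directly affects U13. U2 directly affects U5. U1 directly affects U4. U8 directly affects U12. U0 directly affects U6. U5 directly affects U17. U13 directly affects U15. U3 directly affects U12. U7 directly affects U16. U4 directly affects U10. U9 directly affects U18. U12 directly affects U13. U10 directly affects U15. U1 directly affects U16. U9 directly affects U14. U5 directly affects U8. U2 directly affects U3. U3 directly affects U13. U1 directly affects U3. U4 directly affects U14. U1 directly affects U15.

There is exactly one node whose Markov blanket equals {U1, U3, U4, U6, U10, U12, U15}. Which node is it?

The target node must have every member of {U1, U3, U4, U6, U10, U12, U15} as a parent, child, or co-parent, and no others.
Parents of U13: U3, U10, U12; children: U15; co-parents: U1, U4, U6, U10.
These exactly cover the given set, so the node is U13.

U13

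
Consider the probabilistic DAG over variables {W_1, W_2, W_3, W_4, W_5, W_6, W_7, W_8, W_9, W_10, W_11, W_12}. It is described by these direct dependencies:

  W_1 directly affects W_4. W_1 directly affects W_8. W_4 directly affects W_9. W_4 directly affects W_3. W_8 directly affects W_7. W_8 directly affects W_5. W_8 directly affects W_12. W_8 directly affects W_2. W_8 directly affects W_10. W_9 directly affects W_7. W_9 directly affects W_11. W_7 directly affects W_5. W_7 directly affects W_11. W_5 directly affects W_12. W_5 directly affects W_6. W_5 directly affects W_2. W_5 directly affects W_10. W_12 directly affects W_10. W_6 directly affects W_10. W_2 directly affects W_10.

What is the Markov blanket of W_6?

{W_2, W_5, W_8, W_10, W_12}

Parents of W_6: W_5.
W_6 has child W_10.
Parents of each child, excluding W_6:
  W_10: W_2, W_5, W_8, W_12
Union: {W_5} ∪ {W_10} ∪ {W_2, W_5, W_8, W_12} = {W_2, W_5, W_8, W_10, W_12}.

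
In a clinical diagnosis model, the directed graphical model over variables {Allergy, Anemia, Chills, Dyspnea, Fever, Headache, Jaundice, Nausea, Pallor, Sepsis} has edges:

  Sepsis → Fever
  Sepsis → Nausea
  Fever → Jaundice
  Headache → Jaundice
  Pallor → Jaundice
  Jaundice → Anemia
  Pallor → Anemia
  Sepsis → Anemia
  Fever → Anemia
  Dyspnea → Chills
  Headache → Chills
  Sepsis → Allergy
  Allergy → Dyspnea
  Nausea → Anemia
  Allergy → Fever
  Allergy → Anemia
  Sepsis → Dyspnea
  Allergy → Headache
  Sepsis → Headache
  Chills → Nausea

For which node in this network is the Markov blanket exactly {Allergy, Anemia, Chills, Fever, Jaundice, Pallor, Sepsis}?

Nausea

The target node must have every member of {Allergy, Anemia, Chills, Fever, Jaundice, Pallor, Sepsis} as a parent, child, or co-parent, and no others.
Parents of Nausea: Chills, Sepsis; children: Anemia; co-parents: Allergy, Fever, Jaundice, Pallor, Sepsis.
These exactly cover the given set, so the node is Nausea.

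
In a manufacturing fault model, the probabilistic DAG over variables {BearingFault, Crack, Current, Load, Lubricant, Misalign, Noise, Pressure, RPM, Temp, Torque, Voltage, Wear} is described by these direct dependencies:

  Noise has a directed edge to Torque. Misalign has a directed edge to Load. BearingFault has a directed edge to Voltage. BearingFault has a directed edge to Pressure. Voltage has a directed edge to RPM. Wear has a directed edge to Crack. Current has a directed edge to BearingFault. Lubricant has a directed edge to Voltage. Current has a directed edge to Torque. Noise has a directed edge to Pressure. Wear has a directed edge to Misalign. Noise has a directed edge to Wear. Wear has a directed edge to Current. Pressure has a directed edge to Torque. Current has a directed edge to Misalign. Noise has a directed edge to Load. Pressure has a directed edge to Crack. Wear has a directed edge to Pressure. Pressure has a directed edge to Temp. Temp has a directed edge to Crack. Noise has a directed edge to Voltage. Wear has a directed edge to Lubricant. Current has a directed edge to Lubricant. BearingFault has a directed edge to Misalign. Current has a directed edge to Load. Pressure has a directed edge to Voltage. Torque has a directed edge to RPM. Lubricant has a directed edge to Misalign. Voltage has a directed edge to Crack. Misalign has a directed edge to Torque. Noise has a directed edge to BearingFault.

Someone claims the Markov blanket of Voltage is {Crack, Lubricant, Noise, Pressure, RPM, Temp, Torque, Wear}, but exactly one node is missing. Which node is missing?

BearingFault

A node's Markov blanket = Pa ∪ Ch ∪ (parents of Ch other than the node itself).
Voltage has parents BearingFault, Lubricant, Noise, Pressure.
Voltage's children: Crack, RPM.
Co-parents of Voltage (other parents of its children):
  Crack also has parents Pressure, Temp, Wear.
  parents(RPM) \ {Voltage} = {Torque}.
MB(Voltage) = {BearingFault, Crack, Lubricant, Noise, Pressure, RPM, Temp, Torque, Wear}.
Comparing with the claimed set, BearingFault is missing.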